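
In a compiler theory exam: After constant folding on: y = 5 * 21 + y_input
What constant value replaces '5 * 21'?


Identifying constant sub-expression:
  Original: y = 5 * 21 + y_input
  5 and 21 are both compile-time constants
  Evaluating: 5 * 21 = 105
  After folding: y = 105 + y_input

105


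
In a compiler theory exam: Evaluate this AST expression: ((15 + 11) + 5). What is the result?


Expression: ((15 + 11) + 5)
Evaluating step by step:
  15 + 11 = 26
  26 + 5 = 31
Result: 31

31


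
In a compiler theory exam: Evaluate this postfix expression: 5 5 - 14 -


Processing tokens left to right:
Push 5, Push 5
Pop 5 and 5, compute 5 - 5 = 0, push 0
Push 14
Pop 0 and 14, compute 0 - 14 = -14, push -14
Stack result: -14

-14


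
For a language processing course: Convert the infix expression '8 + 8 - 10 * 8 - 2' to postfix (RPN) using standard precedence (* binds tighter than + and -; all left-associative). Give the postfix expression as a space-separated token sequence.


Applying the shunting-yard algorithm:
  Operand 8 -> output
  Push '+' onto operator stack -> op-stack: [+]
  Operand 8 -> output
  See '-' (prec 1); top '+' (prec 1) >= it -> pop '+' to output
  Push '-' onto operator stack -> op-stack: [-]
  Operand 10 -> output
  Push '*' onto operator stack -> op-stack: [-, *]
  Operand 8 -> output
  See '-' (prec 1); top '*' (prec 2) >= it -> pop '*' to output
  See '-' (prec 1); top '-' (prec 1) >= it -> pop '-' to output
  Push '-' onto operator stack -> op-stack: [-]
  Operand 2 -> output
  End of input: pop '-' to output
Postfix result: 8 8 + 10 8 * - 2 -

8 8 + 10 8 * - 2 -


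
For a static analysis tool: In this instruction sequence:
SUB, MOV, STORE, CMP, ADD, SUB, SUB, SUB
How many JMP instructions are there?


Scanning instruction sequence for JMP:
  Position 1: SUB
  Position 2: MOV
  Position 3: STORE
  Position 4: CMP
  Position 5: ADD
  Position 6: SUB
  Position 7: SUB
  Position 8: SUB
Matches at positions: []
Total JMP count: 0

0


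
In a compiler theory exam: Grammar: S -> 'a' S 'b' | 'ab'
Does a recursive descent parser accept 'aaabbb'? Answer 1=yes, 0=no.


Grammar accepts strings of the form a^n b^n (n >= 1)
Word: 'aaabbb'
Counting: 3 a's and 3 b's
Check: 3 == 3? Yes
Derivation (S -> aSb applied 2 time(s), then S -> ab): S => aSb => aaSbb => aaabbb
Accepted

1


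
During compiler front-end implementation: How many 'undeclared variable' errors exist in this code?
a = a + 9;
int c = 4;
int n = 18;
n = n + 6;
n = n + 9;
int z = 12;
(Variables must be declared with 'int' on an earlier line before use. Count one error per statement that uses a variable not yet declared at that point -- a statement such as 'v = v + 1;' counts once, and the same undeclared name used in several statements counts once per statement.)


Scanning code line by line:
  Line 1: use 'a' -> ERROR (undeclared)
  Line 2: declare 'c' -> declared = ['c']
  Line 3: declare 'n' -> declared = ['c', 'n']
  Line 4: use 'n' -> OK (declared)
  Line 5: use 'n' -> OK (declared)
  Line 6: declare 'z' -> declared = ['c', 'n', 'z']
Total undeclared variable errors: 1

1


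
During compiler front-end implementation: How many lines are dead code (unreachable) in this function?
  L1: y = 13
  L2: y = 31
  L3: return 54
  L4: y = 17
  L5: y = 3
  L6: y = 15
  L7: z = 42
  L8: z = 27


Analyzing control flow:
  L1: reachable (before return)
  L2: reachable (before return)
  L3: reachable (return statement)
  L4: DEAD (after return at L3)
  L5: DEAD (after return at L3)
  L6: DEAD (after return at L3)
  L7: DEAD (after return at L3)
  L8: DEAD (after return at L3)
Return at L3, total lines = 8
Dead lines: L4 through L8
Count: 5

5


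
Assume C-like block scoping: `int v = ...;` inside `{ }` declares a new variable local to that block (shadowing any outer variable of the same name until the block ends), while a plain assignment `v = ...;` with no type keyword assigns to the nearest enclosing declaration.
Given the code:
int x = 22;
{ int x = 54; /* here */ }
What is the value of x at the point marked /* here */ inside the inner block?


Analyzing scoping rules:
Outer scope: declares x = 22
Inner block: 'int x = 54;' declares a NEW x that shadows the outer one
Inside the block the inner declaration is in scope -> 54
Result: 54

54


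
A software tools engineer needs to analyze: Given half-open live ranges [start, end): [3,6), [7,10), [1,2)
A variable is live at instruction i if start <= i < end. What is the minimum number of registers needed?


Live ranges:
  Var0: [3, 6)
  Var1: [7, 10)
  Var2: [1, 2)
Sweep-line events (position, delta, active):
  pos=1 start -> active=1
  pos=2 end -> active=0
  pos=3 start -> active=1
  pos=6 end -> active=0
  pos=7 start -> active=1
  pos=10 end -> active=0
Maximum simultaneous active: 1
Minimum registers needed: 1

1


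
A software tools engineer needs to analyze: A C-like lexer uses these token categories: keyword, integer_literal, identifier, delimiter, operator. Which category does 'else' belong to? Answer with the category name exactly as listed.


Token: 'else'
Checking categories:
  identifier: no
  integer_literal: no
  operator: no
  keyword: YES
  delimiter: no
Category: keyword

keyword


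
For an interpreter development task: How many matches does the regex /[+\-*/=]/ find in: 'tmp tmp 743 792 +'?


Pattern: /[+\-*/=]/ (operators)
Input: 'tmp tmp 743 792 +'
Scanning for matches:
  Match 1: '+'
Total matches: 1

1


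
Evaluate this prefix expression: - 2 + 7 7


Parsing prefix expression: - 2 + 7 7
Step 1: Innermost operation '+ 7 7'
  7 + 7 = 14
Step 2: Outer operation '- 2 [14]'
  2 - 14 = -12

-12


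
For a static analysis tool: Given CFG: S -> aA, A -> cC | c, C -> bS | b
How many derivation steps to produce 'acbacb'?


Grammar: S -> aA, A -> cC | c, C -> bS | b
Deriving 'acbacb':
Step 1: S -> aA => aA
Step 2: A -> cC => acC
Step 3: C -> bS => acbS
Step 4: S -> aA => acbaA
Step 5: A -> cC => acbacC
Step 6: C -> b => acbacb
Total derivation steps: 6

6


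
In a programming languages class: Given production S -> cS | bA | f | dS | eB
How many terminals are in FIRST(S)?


Production: S -> cS | bA | f | dS | eB
Examining each alternative for leading terminals:
  S -> cS : first terminal = 'c'
  S -> bA : first terminal = 'b'
  S -> f : first terminal = 'f'
  S -> dS : first terminal = 'd'
  S -> eB : first terminal = 'e'
FIRST(S) = {b, c, d, e, f}
Count: 5

5


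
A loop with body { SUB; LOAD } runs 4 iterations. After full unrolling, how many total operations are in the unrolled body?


Loop body operations: SUB, LOAD (2 ops per iteration)
Unrolling 4 iterations:
  Iteration 1: SUB, LOAD (2 ops)
  Iteration 2: SUB, LOAD (2 ops)
  Iteration 3: SUB, LOAD (2 ops)
  Iteration 4: SUB, LOAD (2 ops)
Total: 4 iterations * 2 ops/iter = 8 operations

8


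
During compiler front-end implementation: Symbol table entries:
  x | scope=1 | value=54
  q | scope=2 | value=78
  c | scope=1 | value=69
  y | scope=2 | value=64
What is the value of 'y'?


Searching symbol table for 'y':
  x | scope=1 | value=54
  q | scope=2 | value=78
  c | scope=1 | value=69
  y | scope=2 | value=64 <- MATCH
Found 'y' at scope 2 with value 64

64


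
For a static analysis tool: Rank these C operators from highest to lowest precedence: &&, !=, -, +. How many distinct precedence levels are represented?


Looking up precedence for each operator:
  && -> precedence 2
  != -> precedence 3
  - -> precedence 5
  + -> precedence 5
Sorted highest to lowest: -, +, !=, &&
Distinct precedence values: [5, 3, 2]
Number of distinct levels: 3

3


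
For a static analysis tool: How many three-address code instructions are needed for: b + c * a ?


Expression: b + c * a
Generating three-address code (respecting * over +/- precedence):
  Instruction 1: t1 = c * a
  Instruction 2: t2 = b + t1
Total instructions: 2

2


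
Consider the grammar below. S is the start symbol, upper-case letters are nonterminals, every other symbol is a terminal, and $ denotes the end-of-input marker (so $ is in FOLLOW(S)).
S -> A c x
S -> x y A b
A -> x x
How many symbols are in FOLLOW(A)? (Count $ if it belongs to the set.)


S is the start symbol and does not occur in any rule body, so FOLLOW(S) = {$}.
Examining every occurrence of A in a rule body:
  S -> A c x : A is followed by terminal 'c' -> add 'c'
  S -> x y A b : A is followed by terminal 'b' -> add 'b'
  A -> x x : A does not occur in the body -> contributes nothing
FOLLOW(A) = {b, c}
Count: 2

2


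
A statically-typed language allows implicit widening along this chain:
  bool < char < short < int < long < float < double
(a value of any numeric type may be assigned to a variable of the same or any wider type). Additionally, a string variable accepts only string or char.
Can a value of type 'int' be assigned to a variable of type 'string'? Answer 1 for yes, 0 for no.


Target variable type: string
Source value type: int
Rule: string accepts only {string, char}
  source 'int' in {string, char}? No
Result: 0

0


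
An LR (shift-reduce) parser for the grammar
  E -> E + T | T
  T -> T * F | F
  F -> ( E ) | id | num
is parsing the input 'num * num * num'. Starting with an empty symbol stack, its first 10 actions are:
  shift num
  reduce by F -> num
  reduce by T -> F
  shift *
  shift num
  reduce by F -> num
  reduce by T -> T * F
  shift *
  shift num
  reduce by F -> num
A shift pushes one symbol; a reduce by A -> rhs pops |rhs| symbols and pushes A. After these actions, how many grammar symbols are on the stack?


Tracking the symbol stack through each action:
  Action 1: shift 'num' : push -> stack = [num] (size 1)
  Action 2: reduce by F -> num : pop 1, push F -> stack = [F] (size 1)
  Action 3: reduce by T -> F : pop 1, push T -> stack = [T] (size 1)
  Action 4: shift '*' : push -> stack = [T, *] (size 2)
  Action 5: shift 'num' : push -> stack = [T, *, num] (size 3)
  Action 6: reduce by F -> num : pop 1, push F -> stack = [T, *, F] (size 3)
  Action 7: reduce by T -> T * F : pop 3, push T -> stack = [T] (size 1)
  Action 8: shift '*' : push -> stack = [T, *] (size 2)
  Action 9: shift 'num' : push -> stack = [T, *, num] (size 3)
  Action 10: reduce by F -> num : pop 1, push F -> stack = [T, *, F] (size 3)
Final stack size: 3

3


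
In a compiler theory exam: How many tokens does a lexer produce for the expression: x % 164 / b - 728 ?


Scanning 'x % 164 / b - 728'
Token 1: 'x' -> identifier
Token 2: '%' -> operator
Token 3: '164' -> integer_literal
Token 4: '/' -> operator
Token 5: 'b' -> identifier
Token 6: '-' -> operator
Token 7: '728' -> integer_literal
Total tokens: 7

7


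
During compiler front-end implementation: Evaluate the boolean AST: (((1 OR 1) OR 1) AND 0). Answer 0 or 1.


Step 1: Evaluate inner node
  1 OR 1 = 1
Step 2: Evaluate next node
  1 OR 1 = 1
Step 3: Evaluate root node
  1 AND 0 = 0

0


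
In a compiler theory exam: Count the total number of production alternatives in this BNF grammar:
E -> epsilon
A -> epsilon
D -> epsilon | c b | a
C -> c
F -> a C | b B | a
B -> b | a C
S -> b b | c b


Counting alternatives per rule:
  E: 1 alternative(s)
  A: 1 alternative(s)
  D: 3 alternative(s)
  C: 1 alternative(s)
  F: 3 alternative(s)
  B: 2 alternative(s)
  S: 2 alternative(s)
Sum: 1 + 1 + 3 + 1 + 3 + 2 + 2 = 13

13


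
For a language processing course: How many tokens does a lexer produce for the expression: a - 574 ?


Scanning 'a - 574'
Token 1: 'a' -> identifier
Token 2: '-' -> operator
Token 3: '574' -> integer_literal
Total tokens: 3

3


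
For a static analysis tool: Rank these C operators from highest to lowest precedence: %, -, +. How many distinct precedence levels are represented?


Looking up precedence for each operator:
  % -> precedence 6
  - -> precedence 5
  + -> precedence 5
Sorted highest to lowest: %, -, +
Distinct precedence values: [6, 5]
Number of distinct levels: 2

2


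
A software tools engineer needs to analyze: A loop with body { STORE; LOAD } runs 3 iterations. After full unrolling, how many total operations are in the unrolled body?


Loop body operations: STORE, LOAD (2 ops per iteration)
Unrolling 3 iterations:
  Iteration 1: STORE, LOAD (2 ops)
  Iteration 2: STORE, LOAD (2 ops)
  Iteration 3: STORE, LOAD (2 ops)
Total: 3 iterations * 2 ops/iter = 6 operations

6


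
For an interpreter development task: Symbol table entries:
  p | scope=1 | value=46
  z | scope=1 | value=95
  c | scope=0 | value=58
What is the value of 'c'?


Searching symbol table for 'c':
  p | scope=1 | value=46
  z | scope=1 | value=95
  c | scope=0 | value=58 <- MATCH
Found 'c' at scope 0 with value 58

58


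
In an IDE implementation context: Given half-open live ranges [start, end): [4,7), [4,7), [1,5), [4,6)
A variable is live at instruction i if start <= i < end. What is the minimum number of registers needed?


Live ranges:
  Var0: [4, 7)
  Var1: [4, 7)
  Var2: [1, 5)
  Var3: [4, 6)
Sweep-line events (position, delta, active):
  pos=1 start -> active=1
  pos=4 start -> active=2
  pos=4 start -> active=3
  pos=4 start -> active=4
  pos=5 end -> active=3
  pos=6 end -> active=2
  pos=7 end -> active=1
  pos=7 end -> active=0
Maximum simultaneous active: 4
Minimum registers needed: 4

4


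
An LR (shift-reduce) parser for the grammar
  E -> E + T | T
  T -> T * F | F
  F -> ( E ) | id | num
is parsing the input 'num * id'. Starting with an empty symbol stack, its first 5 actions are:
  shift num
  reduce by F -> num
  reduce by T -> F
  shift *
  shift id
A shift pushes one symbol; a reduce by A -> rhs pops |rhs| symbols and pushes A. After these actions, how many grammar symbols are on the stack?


Tracking the symbol stack through each action:
  Action 1: shift 'num' : push -> stack = [num] (size 1)
  Action 2: reduce by F -> num : pop 1, push F -> stack = [F] (size 1)
  Action 3: reduce by T -> F : pop 1, push T -> stack = [T] (size 1)
  Action 4: shift '*' : push -> stack = [T, *] (size 2)
  Action 5: shift 'id' : push -> stack = [T, *, id] (size 3)
Final stack size: 3

3


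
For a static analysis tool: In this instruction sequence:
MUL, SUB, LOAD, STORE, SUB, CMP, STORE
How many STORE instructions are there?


Scanning instruction sequence for STORE:
  Position 1: MUL
  Position 2: SUB
  Position 3: LOAD
  Position 4: STORE <- MATCH
  Position 5: SUB
  Position 6: CMP
  Position 7: STORE <- MATCH
Matches at positions: [4, 7]
Total STORE count: 2

2


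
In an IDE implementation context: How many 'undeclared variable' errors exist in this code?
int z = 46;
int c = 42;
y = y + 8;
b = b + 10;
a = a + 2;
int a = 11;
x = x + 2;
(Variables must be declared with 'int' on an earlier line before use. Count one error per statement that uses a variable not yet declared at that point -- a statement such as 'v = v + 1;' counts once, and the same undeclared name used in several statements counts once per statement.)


Scanning code line by line:
  Line 1: declare 'z' -> declared = ['z']
  Line 2: declare 'c' -> declared = ['c', 'z']
  Line 3: use 'y' -> ERROR (undeclared)
  Line 4: use 'b' -> ERROR (undeclared)
  Line 5: use 'a' -> ERROR (undeclared)
  Line 6: declare 'a' -> declared = ['a', 'c', 'z']
  Line 7: use 'x' -> ERROR (undeclared)
Total undeclared variable errors: 4

4


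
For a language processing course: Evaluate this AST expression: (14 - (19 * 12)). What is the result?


Expression: (14 - (19 * 12))
Evaluating step by step:
  19 * 12 = 228
  14 - 228 = -214
Result: -214

-214


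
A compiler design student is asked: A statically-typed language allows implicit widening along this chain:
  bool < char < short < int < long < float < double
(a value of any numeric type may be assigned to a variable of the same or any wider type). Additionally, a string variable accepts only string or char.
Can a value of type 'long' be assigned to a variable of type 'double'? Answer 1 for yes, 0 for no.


Target variable type: double
Source value type: long
Numeric ranks: long=4, double=6
Widening allowed iff rank(source) <= rank(target): 4 <= 6? Yes
Result: 1

1


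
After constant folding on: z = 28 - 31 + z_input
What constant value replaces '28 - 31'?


Identifying constant sub-expression:
  Original: z = 28 - 31 + z_input
  28 and 31 are both compile-time constants
  Evaluating: 28 - 31 = -3
  After folding: z = -3 + z_input

-3


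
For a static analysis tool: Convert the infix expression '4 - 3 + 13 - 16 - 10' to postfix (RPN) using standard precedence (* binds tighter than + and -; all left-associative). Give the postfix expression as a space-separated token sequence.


Applying the shunting-yard algorithm:
  Operand 4 -> output
  Push '-' onto operator stack -> op-stack: [-]
  Operand 3 -> output
  See '+' (prec 1); top '-' (prec 1) >= it -> pop '-' to output
  Push '+' onto operator stack -> op-stack: [+]
  Operand 13 -> output
  See '-' (prec 1); top '+' (prec 1) >= it -> pop '+' to output
  Push '-' onto operator stack -> op-stack: [-]
  Operand 16 -> output
  See '-' (prec 1); top '-' (prec 1) >= it -> pop '-' to output
  Push '-' onto operator stack -> op-stack: [-]
  Operand 10 -> output
  End of input: pop '-' to output
Postfix result: 4 3 - 13 + 16 - 10 -

4 3 - 13 + 16 - 10 -


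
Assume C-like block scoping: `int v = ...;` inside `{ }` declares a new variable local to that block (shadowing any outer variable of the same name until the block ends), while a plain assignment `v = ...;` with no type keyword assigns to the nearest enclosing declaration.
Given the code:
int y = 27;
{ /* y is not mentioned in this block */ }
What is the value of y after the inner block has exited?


Analyzing scoping rules:
Outer scope: declares y = 27
Inner block: y is neither redeclared nor assigned -> unchanged
After the block -> 27
Result: 27

27


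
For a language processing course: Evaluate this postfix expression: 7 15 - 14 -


Processing tokens left to right:
Push 7, Push 15
Pop 7 and 15, compute 7 - 15 = -8, push -8
Push 14
Pop -8 and 14, compute -8 - 14 = -22, push -22
Stack result: -22

-22


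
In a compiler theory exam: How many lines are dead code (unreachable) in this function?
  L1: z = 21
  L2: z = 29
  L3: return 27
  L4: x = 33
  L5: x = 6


Analyzing control flow:
  L1: reachable (before return)
  L2: reachable (before return)
  L3: reachable (return statement)
  L4: DEAD (after return at L3)
  L5: DEAD (after return at L3)
Return at L3, total lines = 5
Dead lines: L4 through L5
Count: 2

2


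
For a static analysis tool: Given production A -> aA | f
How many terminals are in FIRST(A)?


Production: A -> aA | f
Examining each alternative for leading terminals:
  A -> aA : first terminal = 'a'
  A -> f : first terminal = 'f'
FIRST(A) = {a, f}
Count: 2

2


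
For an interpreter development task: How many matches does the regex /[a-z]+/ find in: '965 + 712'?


Pattern: /[a-z]+/ (identifiers)
Input: '965 + 712'
Scanning for matches:
Total matches: 0

0


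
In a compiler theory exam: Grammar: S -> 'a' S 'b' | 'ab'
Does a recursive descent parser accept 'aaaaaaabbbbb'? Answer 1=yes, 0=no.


Grammar accepts strings of the form a^n b^n (n >= 1)
Word: 'aaaaaaabbbbb'
Counting: 7 a's and 5 b's
Check: 7 == 5? No
Mismatch: a-count != b-count
Rejected

0


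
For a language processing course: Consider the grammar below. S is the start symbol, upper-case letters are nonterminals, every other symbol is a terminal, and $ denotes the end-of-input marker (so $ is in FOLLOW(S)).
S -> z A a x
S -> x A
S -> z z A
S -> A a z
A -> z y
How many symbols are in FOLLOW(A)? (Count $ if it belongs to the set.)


S is the start symbol and does not occur in any rule body, so FOLLOW(S) = {$}.
Examining every occurrence of A in a rule body:
  S -> z A a x : A is followed by terminal 'a' -> add 'a'
  S -> x A : A is at the right end -> add FOLLOW(S) = {$}
  S -> z z A : A is at the right end -> add FOLLOW(S) = {$} (already in the set)
  S -> A a z : A is followed by terminal 'a' -> add 'a' (already in the set)
  A -> z y : A does not occur in the body -> contributes nothing
FOLLOW(A) = {a, $}
Count: 2

2


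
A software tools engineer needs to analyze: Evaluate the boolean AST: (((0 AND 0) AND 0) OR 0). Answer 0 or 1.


Step 1: Evaluate inner node
  0 AND 0 = 0
Step 2: Evaluate next node
  0 AND 0 = 0
Step 3: Evaluate root node
  0 OR 0 = 0

0


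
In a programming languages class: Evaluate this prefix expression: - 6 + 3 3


Parsing prefix expression: - 6 + 3 3
Step 1: Innermost operation '+ 3 3'
  3 + 3 = 6
Step 2: Outer operation '- 6 [6]'
  6 - 6 = 0

0


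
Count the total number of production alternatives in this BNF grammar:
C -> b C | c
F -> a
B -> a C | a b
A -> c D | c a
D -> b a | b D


Counting alternatives per rule:
  C: 2 alternative(s)
  F: 1 alternative(s)
  B: 2 alternative(s)
  A: 2 alternative(s)
  D: 2 alternative(s)
Sum: 2 + 1 + 2 + 2 + 2 = 9

9


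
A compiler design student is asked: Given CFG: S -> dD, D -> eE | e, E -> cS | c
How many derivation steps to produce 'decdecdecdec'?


Grammar: S -> dD, D -> eE | e, E -> cS | c
Deriving 'decdecdecdec':
Step 1: S -> dD => dD
Step 2: D -> eE => deE
Step 3: E -> cS => decS
Step 4: S -> dD => decdD
Step 5: D -> eE => decdeE
Step 6: E -> cS => decdecS
Step 7: S -> dD => decdecdD
Step 8: D -> eE => decdecdeE
Step 9: E -> cS => decdecdecS
Step 10: S -> dD => decdecdecdD
Step 11: D -> eE => decdecdecdeE
Step 12: E -> c => decdecdecdec
Total derivation steps: 12

12


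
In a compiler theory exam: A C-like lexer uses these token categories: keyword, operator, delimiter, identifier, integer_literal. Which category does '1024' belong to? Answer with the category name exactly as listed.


Token: '1024'
Checking categories:
  identifier: no
  integer_literal: YES
  operator: no
  keyword: no
  delimiter: no
Category: integer_literal

integer_literal


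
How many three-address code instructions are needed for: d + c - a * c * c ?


Expression: d + c - a * c * c
Generating three-address code (respecting * over +/- precedence):
  Instruction 1: t1 = a * c
  Instruction 2: t2 = t1 * c
  Instruction 3: t3 = d + c
  Instruction 4: t4 = t3 - t2
Total instructions: 4

4


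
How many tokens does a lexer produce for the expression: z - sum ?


Scanning 'z - sum'
Token 1: 'z' -> identifier
Token 2: '-' -> operator
Token 3: 'sum' -> identifier
Total tokens: 3

3


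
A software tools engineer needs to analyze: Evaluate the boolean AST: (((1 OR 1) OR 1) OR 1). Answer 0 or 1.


Step 1: Evaluate inner node
  1 OR 1 = 1
Step 2: Evaluate next node
  1 OR 1 = 1
Step 3: Evaluate root node
  1 OR 1 = 1

1


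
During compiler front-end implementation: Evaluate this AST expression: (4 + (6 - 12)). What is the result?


Expression: (4 + (6 - 12))
Evaluating step by step:
  6 - 12 = -6
  4 + -6 = -2
Result: -2

-2


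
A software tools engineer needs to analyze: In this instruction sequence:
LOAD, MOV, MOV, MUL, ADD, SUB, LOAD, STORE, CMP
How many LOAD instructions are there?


Scanning instruction sequence for LOAD:
  Position 1: LOAD <- MATCH
  Position 2: MOV
  Position 3: MOV
  Position 4: MUL
  Position 5: ADD
  Position 6: SUB
  Position 7: LOAD <- MATCH
  Position 8: STORE
  Position 9: CMP
Matches at positions: [1, 7]
Total LOAD count: 2

2


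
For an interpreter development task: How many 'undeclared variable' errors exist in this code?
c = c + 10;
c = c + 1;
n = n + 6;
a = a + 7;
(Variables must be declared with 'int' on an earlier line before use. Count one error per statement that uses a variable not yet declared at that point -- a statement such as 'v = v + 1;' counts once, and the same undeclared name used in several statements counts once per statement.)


Scanning code line by line:
  Line 1: use 'c' -> ERROR (undeclared)
  Line 2: use 'c' -> ERROR (undeclared)
  Line 3: use 'n' -> ERROR (undeclared)
  Line 4: use 'a' -> ERROR (undeclared)
Total undeclared variable errors: 4

4


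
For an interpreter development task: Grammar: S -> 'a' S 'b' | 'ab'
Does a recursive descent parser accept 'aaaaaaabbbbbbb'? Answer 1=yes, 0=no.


Grammar accepts strings of the form a^n b^n (n >= 1)
Word: 'aaaaaaabbbbbbb'
Counting: 7 a's and 7 b's
Check: 7 == 7? Yes
Derivation (S -> aSb applied 6 time(s), then S -> ab): S => aSb => aaSbb => aaaSbbb => aaaaSbbbb => aaaaaSbbbbb => aaaaaaSbbbbbb => aaaaaaabbbbbbb
Accepted

1


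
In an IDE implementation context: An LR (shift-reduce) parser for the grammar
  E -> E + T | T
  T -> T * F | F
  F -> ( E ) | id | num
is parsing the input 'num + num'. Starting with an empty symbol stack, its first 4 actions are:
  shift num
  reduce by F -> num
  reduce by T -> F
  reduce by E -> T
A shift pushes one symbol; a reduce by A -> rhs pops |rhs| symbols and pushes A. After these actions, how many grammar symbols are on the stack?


Tracking the symbol stack through each action:
  Action 1: shift 'num' : push -> stack = [num] (size 1)
  Action 2: reduce by F -> num : pop 1, push F -> stack = [F] (size 1)
  Action 3: reduce by T -> F : pop 1, push T -> stack = [T] (size 1)
  Action 4: reduce by E -> T : pop 1, push E -> stack = [E] (size 1)
Final stack size: 1

1


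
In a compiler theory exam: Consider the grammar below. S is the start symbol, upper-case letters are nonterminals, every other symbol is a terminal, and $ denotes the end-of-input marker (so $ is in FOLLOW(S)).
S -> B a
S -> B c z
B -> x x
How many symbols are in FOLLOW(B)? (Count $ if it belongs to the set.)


S is the start symbol and does not occur in any rule body, so FOLLOW(S) = {$}.
Examining every occurrence of B in a rule body:
  S -> B a : B is followed by terminal 'a' -> add 'a'
  S -> B c z : B is followed by terminal 'c' -> add 'c'
  B -> x x : B does not occur in the body -> contributes nothing
FOLLOW(B) = {a, c}
Count: 2

2


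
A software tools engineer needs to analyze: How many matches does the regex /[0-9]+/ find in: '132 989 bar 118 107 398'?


Pattern: /[0-9]+/ (int literals)
Input: '132 989 bar 118 107 398'
Scanning for matches:
  Match 1: '132'
  Match 2: '989'
  Match 3: '118'
  Match 4: '107'
  Match 5: '398'
Total matches: 5

5


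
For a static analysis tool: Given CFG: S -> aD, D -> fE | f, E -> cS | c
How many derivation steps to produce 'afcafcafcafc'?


Grammar: S -> aD, D -> fE | f, E -> cS | c
Deriving 'afcafcafcafc':
Step 1: S -> aD => aD
Step 2: D -> fE => afE
Step 3: E -> cS => afcS
Step 4: S -> aD => afcaD
Step 5: D -> fE => afcafE
Step 6: E -> cS => afcafcS
Step 7: S -> aD => afcafcaD
Step 8: D -> fE => afcafcafE
Step 9: E -> cS => afcafcafcS
Step 10: S -> aD => afcafcafcaD
Step 11: D -> fE => afcafcafcafE
Step 12: E -> c => afcafcafcafc
Total derivation steps: 12

12


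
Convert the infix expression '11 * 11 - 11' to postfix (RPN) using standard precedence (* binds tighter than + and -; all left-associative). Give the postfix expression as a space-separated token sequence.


Applying the shunting-yard algorithm:
  Operand 11 -> output
  Push '*' onto operator stack -> op-stack: [*]
  Operand 11 -> output
  See '-' (prec 1); top '*' (prec 2) >= it -> pop '*' to output
  Push '-' onto operator stack -> op-stack: [-]
  Operand 11 -> output
  End of input: pop '-' to output
Postfix result: 11 11 * 11 -

11 11 * 11 -


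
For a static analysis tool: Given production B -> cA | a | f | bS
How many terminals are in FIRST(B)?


Production: B -> cA | a | f | bS
Examining each alternative for leading terminals:
  B -> cA : first terminal = 'c'
  B -> a : first terminal = 'a'
  B -> f : first terminal = 'f'
  B -> bS : first terminal = 'b'
FIRST(B) = {a, b, c, f}
Count: 4

4


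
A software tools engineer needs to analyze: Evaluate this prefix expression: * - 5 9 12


Parsing prefix expression: * - 5 9 12
Step 1: Innermost operation '- 5 9'
  5 - 9 = -4
Step 2: Outer operation '* [-4] 12'
  -4 * 12 = -48

-48


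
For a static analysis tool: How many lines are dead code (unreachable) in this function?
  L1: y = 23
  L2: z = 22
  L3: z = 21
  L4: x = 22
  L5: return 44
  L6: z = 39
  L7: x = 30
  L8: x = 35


Analyzing control flow:
  L1: reachable (before return)
  L2: reachable (before return)
  L3: reachable (before return)
  L4: reachable (before return)
  L5: reachable (return statement)
  L6: DEAD (after return at L5)
  L7: DEAD (after return at L5)
  L8: DEAD (after return at L5)
Return at L5, total lines = 8
Dead lines: L6 through L8
Count: 3

3


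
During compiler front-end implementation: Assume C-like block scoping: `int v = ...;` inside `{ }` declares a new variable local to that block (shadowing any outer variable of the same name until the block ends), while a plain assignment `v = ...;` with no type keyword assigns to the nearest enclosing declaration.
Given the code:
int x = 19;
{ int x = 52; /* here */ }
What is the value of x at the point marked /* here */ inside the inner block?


Analyzing scoping rules:
Outer scope: declares x = 19
Inner block: 'int x = 52;' declares a NEW x that shadows the outer one
Inside the block the inner declaration is in scope -> 52
Result: 52

52


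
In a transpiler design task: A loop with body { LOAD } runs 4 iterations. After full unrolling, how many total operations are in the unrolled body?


Loop body operations: LOAD (1 op per iteration)
Unrolling 4 iterations:
  Iteration 1: LOAD (1 ops)
  Iteration 2: LOAD (1 ops)
  Iteration 3: LOAD (1 ops)
  Iteration 4: LOAD (1 ops)
Total: 4 iterations * 1 ops/iter = 4 operations

4


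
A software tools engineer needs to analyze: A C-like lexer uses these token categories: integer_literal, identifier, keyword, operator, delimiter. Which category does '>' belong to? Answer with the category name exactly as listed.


Token: '>'
Checking categories:
  identifier: no
  integer_literal: no
  operator: YES
  keyword: no
  delimiter: no
Category: operator

operator


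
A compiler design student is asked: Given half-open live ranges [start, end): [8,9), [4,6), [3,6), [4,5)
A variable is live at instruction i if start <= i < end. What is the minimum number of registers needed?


Live ranges:
  Var0: [8, 9)
  Var1: [4, 6)
  Var2: [3, 6)
  Var3: [4, 5)
Sweep-line events (position, delta, active):
  pos=3 start -> active=1
  pos=4 start -> active=2
  pos=4 start -> active=3
  pos=5 end -> active=2
  pos=6 end -> active=1
  pos=6 end -> active=0
  pos=8 start -> active=1
  pos=9 end -> active=0
Maximum simultaneous active: 3
Minimum registers needed: 3

3


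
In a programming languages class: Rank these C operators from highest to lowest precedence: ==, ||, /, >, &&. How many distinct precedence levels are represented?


Looking up precedence for each operator:
  == -> precedence 3
  || -> precedence 1
  / -> precedence 6
  > -> precedence 4
  && -> precedence 2
Sorted highest to lowest: /, >, ==, &&, ||
Distinct precedence values: [6, 4, 3, 2, 1]
Number of distinct levels: 5

5


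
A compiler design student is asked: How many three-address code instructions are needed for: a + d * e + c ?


Expression: a + d * e + c
Generating three-address code (respecting * over +/- precedence):
  Instruction 1: t1 = d * e
  Instruction 2: t2 = a + t1
  Instruction 3: t3 = t2 + c
Total instructions: 3

3


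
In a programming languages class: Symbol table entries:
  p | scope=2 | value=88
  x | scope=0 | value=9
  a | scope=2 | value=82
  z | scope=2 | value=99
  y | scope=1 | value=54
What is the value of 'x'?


Searching symbol table for 'x':
  p | scope=2 | value=88
  x | scope=0 | value=9 <- MATCH
  a | scope=2 | value=82
  z | scope=2 | value=99
  y | scope=1 | value=54
Found 'x' at scope 0 with value 9

9


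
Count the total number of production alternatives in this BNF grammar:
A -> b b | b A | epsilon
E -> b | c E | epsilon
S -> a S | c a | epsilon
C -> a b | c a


Counting alternatives per rule:
  A: 3 alternative(s)
  E: 3 alternative(s)
  S: 3 alternative(s)
  C: 2 alternative(s)
Sum: 3 + 3 + 3 + 2 = 11

11


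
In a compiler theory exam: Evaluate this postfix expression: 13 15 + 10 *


Processing tokens left to right:
Push 13, Push 15
Pop 13 and 15, compute 13 + 15 = 28, push 28
Push 10
Pop 28 and 10, compute 28 * 10 = 280, push 280
Stack result: 280

280


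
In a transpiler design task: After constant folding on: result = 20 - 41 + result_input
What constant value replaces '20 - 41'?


Identifying constant sub-expression:
  Original: result = 20 - 41 + result_input
  20 and 41 are both compile-time constants
  Evaluating: 20 - 41 = -21
  After folding: result = -21 + result_input

-21


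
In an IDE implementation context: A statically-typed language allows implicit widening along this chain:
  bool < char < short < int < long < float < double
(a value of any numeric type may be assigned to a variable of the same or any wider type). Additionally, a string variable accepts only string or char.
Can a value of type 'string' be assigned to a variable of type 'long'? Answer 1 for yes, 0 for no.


Target variable type: long
Source value type: string
Rule: string cannot widen to any numeric type
Result: 0

0


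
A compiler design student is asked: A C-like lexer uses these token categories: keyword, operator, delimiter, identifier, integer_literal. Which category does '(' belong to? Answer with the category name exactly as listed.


Token: '('
Checking categories:
  identifier: no
  integer_literal: no
  operator: no
  keyword: no
  delimiter: YES
Category: delimiter

delimiter


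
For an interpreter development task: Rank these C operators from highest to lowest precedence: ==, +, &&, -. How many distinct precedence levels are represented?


Looking up precedence for each operator:
  == -> precedence 3
  + -> precedence 5
  && -> precedence 2
  - -> precedence 5
Sorted highest to lowest: +, -, ==, &&
Distinct precedence values: [5, 3, 2]
Number of distinct levels: 3

3


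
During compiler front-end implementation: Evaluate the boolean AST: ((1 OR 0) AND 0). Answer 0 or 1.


Step 1: Evaluate inner node
  1 OR 0 = 1
Step 2: Evaluate root node
  1 AND 0 = 0

0


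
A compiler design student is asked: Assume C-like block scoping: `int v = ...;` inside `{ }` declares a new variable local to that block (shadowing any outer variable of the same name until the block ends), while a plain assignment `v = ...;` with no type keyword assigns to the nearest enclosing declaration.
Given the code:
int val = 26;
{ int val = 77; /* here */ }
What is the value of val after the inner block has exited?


Analyzing scoping rules:
Outer scope: declares val = 26
Inner block: 'int val = 77;' declares a NEW val that shadows the outer one
When the block exits the inner val goes out of scope; the outer val was never modified -> 26
Result: 26

26


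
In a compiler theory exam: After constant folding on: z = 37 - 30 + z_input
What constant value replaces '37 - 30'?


Identifying constant sub-expression:
  Original: z = 37 - 30 + z_input
  37 and 30 are both compile-time constants
  Evaluating: 37 - 30 = 7
  After folding: z = 7 + z_input

7


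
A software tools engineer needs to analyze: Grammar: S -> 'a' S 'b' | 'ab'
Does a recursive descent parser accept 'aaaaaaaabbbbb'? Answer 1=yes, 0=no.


Grammar accepts strings of the form a^n b^n (n >= 1)
Word: 'aaaaaaaabbbbb'
Counting: 8 a's and 5 b's
Check: 8 == 5? No
Mismatch: a-count != b-count
Rejected

0


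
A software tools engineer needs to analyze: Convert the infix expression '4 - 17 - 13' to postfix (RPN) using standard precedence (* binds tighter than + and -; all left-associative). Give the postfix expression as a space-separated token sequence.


Applying the shunting-yard algorithm:
  Operand 4 -> output
  Push '-' onto operator stack -> op-stack: [-]
  Operand 17 -> output
  See '-' (prec 1); top '-' (prec 1) >= it -> pop '-' to output
  Push '-' onto operator stack -> op-stack: [-]
  Operand 13 -> output
  End of input: pop '-' to output
Postfix result: 4 17 - 13 -

4 17 - 13 -


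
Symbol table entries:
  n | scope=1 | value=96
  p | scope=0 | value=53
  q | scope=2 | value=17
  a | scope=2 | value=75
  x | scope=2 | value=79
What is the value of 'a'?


Searching symbol table for 'a':
  n | scope=1 | value=96
  p | scope=0 | value=53
  q | scope=2 | value=17
  a | scope=2 | value=75 <- MATCH
  x | scope=2 | value=79
Found 'a' at scope 2 with value 75

75


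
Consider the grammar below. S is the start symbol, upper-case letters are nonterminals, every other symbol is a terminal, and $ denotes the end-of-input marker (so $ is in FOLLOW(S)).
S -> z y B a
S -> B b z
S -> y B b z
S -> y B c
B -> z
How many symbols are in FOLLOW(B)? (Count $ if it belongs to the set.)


S is the start symbol and does not occur in any rule body, so FOLLOW(S) = {$}.
Examining every occurrence of B in a rule body:
  S -> z y B a : B is followed by terminal 'a' -> add 'a'
  S -> B b z : B is followed by terminal 'b' -> add 'b'
  S -> y B b z : B is followed by terminal 'b' -> add 'b' (already in the set)
  S -> y B c : B is followed by terminal 'c' -> add 'c'
  B -> z : B does not occur in the body -> contributes nothing
FOLLOW(B) = {a, b, c}
Count: 3

3


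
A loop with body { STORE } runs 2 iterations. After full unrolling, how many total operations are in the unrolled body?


Loop body operations: STORE (1 op per iteration)
Unrolling 2 iterations:
  Iteration 1: STORE (1 ops)
  Iteration 2: STORE (1 ops)
Total: 2 iterations * 1 ops/iter = 2 operations

2


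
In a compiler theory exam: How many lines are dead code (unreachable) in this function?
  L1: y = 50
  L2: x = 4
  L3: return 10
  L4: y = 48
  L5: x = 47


Analyzing control flow:
  L1: reachable (before return)
  L2: reachable (before return)
  L3: reachable (return statement)
  L4: DEAD (after return at L3)
  L5: DEAD (after return at L3)
Return at L3, total lines = 5
Dead lines: L4 through L5
Count: 2

2


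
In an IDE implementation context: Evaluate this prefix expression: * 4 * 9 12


Parsing prefix expression: * 4 * 9 12
Step 1: Innermost operation '* 9 12'
  9 * 12 = 108
Step 2: Outer operation '* 4 [108]'
  4 * 108 = 432

432


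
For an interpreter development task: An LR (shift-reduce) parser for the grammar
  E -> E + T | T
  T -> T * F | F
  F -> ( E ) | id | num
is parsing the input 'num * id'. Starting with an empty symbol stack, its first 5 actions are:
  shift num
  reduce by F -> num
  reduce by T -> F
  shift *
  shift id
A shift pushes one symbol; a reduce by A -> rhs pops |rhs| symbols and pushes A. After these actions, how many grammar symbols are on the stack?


Tracking the symbol stack through each action:
  Action 1: shift 'num' : push -> stack = [num] (size 1)
  Action 2: reduce by F -> num : pop 1, push F -> stack = [F] (size 1)
  Action 3: reduce by T -> F : pop 1, push T -> stack = [T] (size 1)
  Action 4: shift '*' : push -> stack = [T, *] (size 2)
  Action 5: shift 'id' : push -> stack = [T, *, id] (size 3)
Final stack size: 3

3


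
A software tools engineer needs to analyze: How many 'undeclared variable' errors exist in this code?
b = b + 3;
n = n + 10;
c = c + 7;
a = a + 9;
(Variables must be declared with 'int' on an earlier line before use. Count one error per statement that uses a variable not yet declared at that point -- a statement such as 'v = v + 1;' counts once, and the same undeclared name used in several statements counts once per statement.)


Scanning code line by line:
  Line 1: use 'b' -> ERROR (undeclared)
  Line 2: use 'n' -> ERROR (undeclared)
  Line 3: use 'c' -> ERROR (undeclared)
  Line 4: use 'a' -> ERROR (undeclared)
Total undeclared variable errors: 4

4


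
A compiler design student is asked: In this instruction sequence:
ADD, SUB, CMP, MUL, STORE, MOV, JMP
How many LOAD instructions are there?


Scanning instruction sequence for LOAD:
  Position 1: ADD
  Position 2: SUB
  Position 3: CMP
  Position 4: MUL
  Position 5: STORE
  Position 6: MOV
  Position 7: JMP
Matches at positions: []
Total LOAD count: 0

0


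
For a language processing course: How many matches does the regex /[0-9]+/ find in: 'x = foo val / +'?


Pattern: /[0-9]+/ (int literals)
Input: 'x = foo val / +'
Scanning for matches:
Total matches: 0

0
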